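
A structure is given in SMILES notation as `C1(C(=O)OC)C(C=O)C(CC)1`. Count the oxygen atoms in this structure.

Atom tally by fragment:
  cyclopropane ring core → C:3 H:6
  (− 3 ring H displaced by substituents)
  + COOCH3 → C:2 H:3 O:2
  + CHO → C:1 H:1 O:1
  + C2H5 → C:2 H:5
Element totals:
  C: 8
  H: 12
  O: 3

3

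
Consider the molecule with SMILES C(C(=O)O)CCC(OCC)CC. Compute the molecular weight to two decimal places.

174.24 g/mol

Atom tally by fragment:
  HOOCCH2 → C:2 H:3 O:2
  CH2 → C:1 H:2
  CH2 → C:1 H:2
  CH(OC2H5) → C:3 H:6 O:1
  CH2 → C:1 H:2
  CH3 → C:1 H:3
Element totals:
  C: 9
  H: 18
  O: 3
Molecular formula: C9H18O3.
  M = 9(12.011) + 18(1.008) + 3(15.999)
    = 108.099 + 18.144 + 47.997 = 174.240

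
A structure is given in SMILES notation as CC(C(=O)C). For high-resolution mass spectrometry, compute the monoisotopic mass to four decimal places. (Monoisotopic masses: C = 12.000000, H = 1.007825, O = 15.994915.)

Atom tally by fragment:
  CH3 → C:1 H:3
  CH2COCH3 → C:3 H:5 O:1
Element totals:
  C: 4
  H: 8
  O: 1
Molecular formula: C4H8O.
  M = 4(12.0) + 8(1.007825) + 15.994915
    = 48.000000 + 8.062600 + 15.994915 = 72.057515

72.0575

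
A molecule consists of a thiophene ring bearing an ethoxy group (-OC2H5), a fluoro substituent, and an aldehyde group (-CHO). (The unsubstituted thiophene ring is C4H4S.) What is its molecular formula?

C7H7FO2S

Atom tally by fragment:
  thiophene ring core → C:4 H:4 S:1
  (− 3 ring H displaced by substituents)
  + OC2H5 → C:2 H:5 O:1
  + F → F:1
  + CHO → C:1 H:1 O:1
Element totals:
  C: 7
  H: 7
  F: 1
  O: 2
  S: 1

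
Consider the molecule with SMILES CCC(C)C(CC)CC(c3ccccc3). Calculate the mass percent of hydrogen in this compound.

Atom tally by fragment:
  CH3 → C:1 H:3
  CH2 → C:1 H:2
  CH(CH3) → C:2 H:4
  CH(C2H5) → C:3 H:6
  CH2 → C:1 H:2
  CH2C6H5 → C:7 H:7
Element totals:
  C: 15
  H: 24
Molecular formula: C15H24.
Molar mass = 204.357 g/mol.
Mass from H: 24 × 1.008 = 24.192 g/mol.
%H = 24.192 / 204.357 × 100 = 11.84%.

11.84%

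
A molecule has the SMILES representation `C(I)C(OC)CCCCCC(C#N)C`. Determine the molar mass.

309.19 g/mol

Atom tally by fragment:
  ICH2 → C:1 H:2 I:1
  CH(OCH3) → C:2 H:4 O:1
  CH2 → C:1 H:2
  CH2 → C:1 H:2
  CH2 → C:1 H:2
  CH2 → C:1 H:2
  CH2 → C:1 H:2
  CH(CN) → C:2 H:1 N:1
  CH3 → C:1 H:3
Element totals:
  C: 11
  H: 20
  I: 1
  N: 1
  O: 1
Molecular formula: C11H20INO.
  M = 11(12.011) + 20(1.008) + 126.904 + 14.007 + 15.999
    = 132.121 + 20.160 + 126.904 + 14.007 + 15.999 = 309.191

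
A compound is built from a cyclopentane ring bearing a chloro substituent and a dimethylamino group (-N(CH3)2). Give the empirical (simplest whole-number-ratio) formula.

Atom tally by fragment:
  cyclopentane ring core → C:5 H:10
  (− 2 ring H displaced by substituents)
  + Cl → Cl:1
  + N(CH3)2 → N:1 C:2 H:6
Element totals:
  C: 7
  H: 14
  Cl: 1
  N: 1
Molecular formula: C7H14ClN.
gcd of subscripts (7, 1, 14, 1) = 1, so the empirical formula equals the molecular formula.

C7H14ClN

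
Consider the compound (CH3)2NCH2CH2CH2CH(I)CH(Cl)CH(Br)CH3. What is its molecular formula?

Atom tally by fragment:
  (CH3)2NCH2 → C:3 H:8 N:1
  CH2 → C:1 H:2
  CH2 → C:1 H:2
  CH(I) → C:1 H:1 I:1
  CH(Cl) → C:1 H:1 Cl:1
  CH(Br) → C:1 H:1 Br:1
  CH3 → C:1 H:3
Element totals:
  C: 9
  H: 18
  Br: 1
  Cl: 1
  I: 1
  N: 1

C9H18BrClIN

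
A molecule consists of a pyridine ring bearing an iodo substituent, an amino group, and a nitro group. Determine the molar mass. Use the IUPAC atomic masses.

Atom tally by fragment:
  pyridine ring core → C:5 H:5 N:1
  (− 3 ring H displaced by substituents)
  + I → I:1
  + NH2 → N:1 H:2
  + NO2 → N:1 O:2
Element totals:
  C: 5
  H: 4
  I: 1
  N: 3
  O: 2
Molecular formula: C5H4IN3O2.
  M = 5(12.011) + 4(1.008) + 126.904 + 3(14.007) + 2(15.999)
    = 60.055 + 4.032 + 126.904 + 42.021 + 31.998 = 265.010

265.01 g/mol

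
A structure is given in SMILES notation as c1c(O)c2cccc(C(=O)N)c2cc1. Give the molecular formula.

Atom tally by fragment:
  naphthalene ring system core → C:10 H:8
  (− 2 ring H displaced by substituents)
  + OH → O:1 H:1
  + CONH2 → C:1 H:2 O:1 N:1
Element totals:
  C: 11
  H: 9
  N: 1
  O: 2

C11H9NO2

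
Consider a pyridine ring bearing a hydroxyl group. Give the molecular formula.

Atom tally by fragment:
  pyridine ring core → C:5 H:5 N:1
  (− 1 ring H displaced by substituents)
  + OH → O:1 H:1
Element totals:
  C: 5
  H: 5
  N: 1
  O: 1

C5H5NO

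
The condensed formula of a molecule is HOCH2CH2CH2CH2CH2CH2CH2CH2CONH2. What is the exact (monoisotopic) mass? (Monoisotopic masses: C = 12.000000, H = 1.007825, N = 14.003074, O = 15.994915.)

Element totals:
  C: 9
  H: 19
  N: 1
  O: 2
Molecular formula: C9H19NO2.
  M = 9(12.0) + 19(1.007825) + 14.003074 + 2(15.994915)
    = 108.000000 + 19.148675 + 14.003074 + 31.989830 = 173.141579

173.1416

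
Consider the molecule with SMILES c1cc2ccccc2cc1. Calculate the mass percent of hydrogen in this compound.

6.29%

Atom tally by fragment:
  naphthalene ring system core → C:10 H:8
Element totals:
  C: 10
  H: 8
Molecular formula: C10H8.
Molar mass = 128.174 g/mol.
Mass from H: 8 × 1.008 = 8.064 g/mol.
%H = 8.064 / 128.174 × 100 = 6.29%.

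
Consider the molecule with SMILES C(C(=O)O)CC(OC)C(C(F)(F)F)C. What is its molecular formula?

Atom tally by fragment:
  HOOCCH2 → C:2 H:3 O:2
  CH2 → C:1 H:2
  CH(OCH3) → C:2 H:4 O:1
  CH(CF3) → C:2 H:1 F:3
  CH3 → C:1 H:3
Element totals:
  C: 8
  H: 13
  F: 3
  O: 3

C8H13F3O3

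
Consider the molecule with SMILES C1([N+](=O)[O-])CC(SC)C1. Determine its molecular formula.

C5H9NO2S

Atom tally by fragment:
  cyclobutane ring core → C:4 H:8
  (− 2 ring H displaced by substituents)
  + NO2 → N:1 O:2
  + SCH3 → C:1 H:3 S:1
Element totals:
  C: 5
  H: 9
  N: 1
  O: 2
  S: 1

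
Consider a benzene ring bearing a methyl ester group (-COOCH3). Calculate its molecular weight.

Atom tally by fragment:
  benzene ring core → C:6 H:6
  (− 1 ring H displaced by substituents)
  + COOCH3 → C:2 H:3 O:2
Element totals:
  C: 8
  H: 8
  O: 2
Molecular formula: C8H8O2.
  M = 8(12.011) + 8(1.008) + 2(15.999)
    = 96.088 + 8.064 + 31.998 = 136.150

136.15 g/mol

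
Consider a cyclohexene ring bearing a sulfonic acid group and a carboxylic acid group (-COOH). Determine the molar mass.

Atom tally by fragment:
  cyclohexene ring core → C:6 H:10
  (− 2 ring H displaced by substituents)
  + SO3H → S:1 O:3 H:1
  + COOH → C:1 H:1 O:2
Element totals:
  C: 7
  H: 10
  O: 5
  S: 1
Molecular formula: C7H10O5S.
  M = 7(12.011) + 10(1.008) + 5(15.999) + 32.06
    = 84.077 + 10.080 + 79.995 + 32.060 = 206.212

206.21 g/mol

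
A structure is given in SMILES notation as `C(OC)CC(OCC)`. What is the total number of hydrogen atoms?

Atom tally by fragment:
  CH3OCH2 → C:2 H:5 O:1
  CH2 → C:1 H:2
  CH2OC2H5 → C:3 H:7 O:1
Element totals:
  C: 6
  H: 14
  O: 2

14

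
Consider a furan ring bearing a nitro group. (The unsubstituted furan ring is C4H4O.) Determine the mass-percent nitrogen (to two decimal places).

12.39%

Atom tally by fragment:
  furan ring core → C:4 H:4 O:1
  (− 1 ring H displaced by substituents)
  + NO2 → N:1 O:2
Element totals:
  C: 4
  H: 3
  N: 1
  O: 3
Molecular formula: C4H3NO3.
Molar mass = 113.072 g/mol.
Mass from N: 1 × 14.007 = 14.007 g/mol.
%N = 14.007 / 113.072 × 100 = 12.39%.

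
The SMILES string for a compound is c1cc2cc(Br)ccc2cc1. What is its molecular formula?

Atom tally by fragment:
  naphthalene ring system core → C:10 H:8
  (− 1 ring H displaced by substituents)
  + Br → Br:1
Element totals:
  C: 10
  H: 7
  Br: 1

C10H7Br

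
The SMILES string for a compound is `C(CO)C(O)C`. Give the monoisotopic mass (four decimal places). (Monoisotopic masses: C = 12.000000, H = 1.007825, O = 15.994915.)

Atom tally by fragment:
  HOCH2CH2 → C:2 H:5 O:1
  CH(OH) → C:1 H:2 O:1
  CH3 → C:1 H:3
Element totals:
  C: 4
  H: 10
  O: 2
Molecular formula: C4H10O2.
  M = 4(12.0) + 10(1.007825) + 2(15.994915)
    = 48.000000 + 10.078250 + 31.989830 = 90.068080

90.0681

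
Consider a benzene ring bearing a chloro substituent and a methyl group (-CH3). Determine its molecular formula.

Atom tally by fragment:
  benzene ring core → C:6 H:6
  (− 2 ring H displaced by substituents)
  + Cl → Cl:1
  + CH3 → C:1 H:3
Element totals:
  C: 7
  H: 7
  Cl: 1

C7H7Cl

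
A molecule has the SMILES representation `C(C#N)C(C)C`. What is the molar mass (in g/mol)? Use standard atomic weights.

Atom tally by fragment:
  NCCH2 → C:2 H:2 N:1
  CH(CH3) → C:2 H:4
  CH3 → C:1 H:3
Element totals:
  C: 5
  H: 9
  N: 1
Molecular formula: C5H9N.
  M = 5(12.011) + 9(1.008) + 14.007
    = 60.055 + 9.072 + 14.007 = 83.134

83.13 g/mol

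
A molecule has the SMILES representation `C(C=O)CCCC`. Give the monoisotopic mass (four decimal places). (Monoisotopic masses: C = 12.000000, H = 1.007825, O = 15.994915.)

Atom tally by fragment:
  OHCCH2 → C:2 H:3 O:1
  CH2 → C:1 H:2
  CH2 → C:1 H:2
  CH2 → C:1 H:2
  CH3 → C:1 H:3
Element totals:
  C: 6
  H: 12
  O: 1
Molecular formula: C6H12O.
  M = 6(12.0) + 12(1.007825) + 15.994915
    = 72.000000 + 12.093900 + 15.994915 = 100.088815

100.0888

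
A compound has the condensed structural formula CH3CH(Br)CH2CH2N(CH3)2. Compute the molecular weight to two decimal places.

180.09 g/mol

Atom tally by fragment:
  CH3 → C:1 H:3
  CH(Br) → C:1 H:1 Br:1
  CH2 → C:1 H:2
  CH2N(CH3)2 → C:3 H:8 N:1
Element totals:
  C: 6
  H: 14
  Br: 1
  N: 1
Molecular formula: C6H14BrN.
  M = 6(12.011) + 14(1.008) + 79.904 + 14.007
    = 72.066 + 14.112 + 79.904 + 14.007 = 180.089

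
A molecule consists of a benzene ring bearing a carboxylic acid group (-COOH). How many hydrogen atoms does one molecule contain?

Atom tally by fragment:
  benzene ring core → C:6 H:6
  (− 1 ring H displaced by substituents)
  + COOH → C:1 H:1 O:2
Element totals:
  C: 7
  H: 6
  O: 2

6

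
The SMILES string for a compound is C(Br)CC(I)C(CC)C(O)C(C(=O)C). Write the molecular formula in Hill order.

C10H18BrIO2

Atom tally by fragment:
  BrCH2 → C:1 H:2 Br:1
  CH2 → C:1 H:2
  CH(I) → C:1 H:1 I:1
  CH(C2H5) → C:3 H:6
  CH(OH) → C:1 H:2 O:1
  CH2COCH3 → C:3 H:5 O:1
Element totals:
  C: 10
  H: 18
  Br: 1
  I: 1
  O: 2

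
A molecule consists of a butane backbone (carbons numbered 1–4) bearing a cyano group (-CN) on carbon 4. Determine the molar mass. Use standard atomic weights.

83.13 g/mol

Atom tally by fragment:
  CH3 → C:1 H:3
  CH2 → C:1 H:2
  CH2 → C:1 H:2
  CH2CN → C:2 H:2 N:1
Element totals:
  C: 5
  H: 9
  N: 1
Molecular formula: C5H9N.
  M = 5(12.011) + 9(1.008) + 14.007
    = 60.055 + 9.072 + 14.007 = 83.134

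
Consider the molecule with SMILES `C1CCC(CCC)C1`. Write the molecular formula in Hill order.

Atom tally by fragment:
  cyclopentane ring core → C:5 H:10
  (− 1 ring H displaced by substituents)
  + CH2CH2CH3 → C:3 H:7
Element totals:
  C: 8
  H: 16

C8H16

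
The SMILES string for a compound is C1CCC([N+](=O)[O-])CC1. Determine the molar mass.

129.16 g/mol

Atom tally by fragment:
  cyclohexane ring core → C:6 H:12
  (− 1 ring H displaced by substituents)
  + NO2 → N:1 O:2
Element totals:
  C: 6
  H: 11
  N: 1
  O: 2
Molecular formula: C6H11NO2.
  M = 6(12.011) + 11(1.008) + 14.007 + 2(15.999)
    = 72.066 + 11.088 + 14.007 + 31.998 = 129.159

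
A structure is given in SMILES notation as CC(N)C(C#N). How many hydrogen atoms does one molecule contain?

8

Atom tally by fragment:
  CH3 → C:1 H:3
  CH(NH2) → C:1 H:3 N:1
  CH2CN → C:2 H:2 N:1
Element totals:
  C: 4
  H: 8
  N: 2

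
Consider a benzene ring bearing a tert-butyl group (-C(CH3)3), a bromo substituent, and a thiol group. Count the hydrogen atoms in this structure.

Atom tally by fragment:
  benzene ring core → C:6 H:6
  (− 3 ring H displaced by substituents)
  + C(CH3)3 → C:4 H:9
  + Br → Br:1
  + SH → S:1 H:1
Element totals:
  C: 10
  H: 13
  Br: 1
  S: 1

13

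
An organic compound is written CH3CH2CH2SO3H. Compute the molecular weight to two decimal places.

124.15 g/mol

Element totals:
  C: 3
  H: 8
  O: 3
  S: 1
Molecular formula: C3H8O3S.
  M = 3(12.011) + 8(1.008) + 3(15.999) + 32.06
    = 36.033 + 8.064 + 47.997 + 32.060 = 124.154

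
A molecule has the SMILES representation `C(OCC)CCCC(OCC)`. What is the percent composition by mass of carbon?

67.45%

Atom tally by fragment:
  C2H5OCH2 → C:3 H:7 O:1
  CH2 → C:1 H:2
  CH2 → C:1 H:2
  CH2 → C:1 H:2
  CH2OC2H5 → C:3 H:7 O:1
Element totals:
  C: 9
  H: 20
  O: 2
Molecular formula: C9H20O2.
Molar mass = 160.257 g/mol.
Mass from C: 9 × 12.011 = 108.099 g/mol.
%C = 108.099 / 160.257 × 100 = 67.45%.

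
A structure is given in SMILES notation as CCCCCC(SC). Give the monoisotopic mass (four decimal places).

Atom tally by fragment:
  CH3 → C:1 H:3
  CH2 → C:1 H:2
  CH2 → C:1 H:2
  CH2 → C:1 H:2
  CH2 → C:1 H:2
  CH2SCH3 → C:2 H:5 S:1
Element totals:
  C: 7
  H: 16
  S: 1
Molecular formula: C7H16S.
  M = 7(12.0) + 16(1.007825) + 31.972071
    = 84.000000 + 16.125200 + 31.972071 = 132.097271

132.0973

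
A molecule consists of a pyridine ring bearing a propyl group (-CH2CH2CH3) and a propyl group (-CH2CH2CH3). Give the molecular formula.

C11H17N

Atom tally by fragment:
  pyridine ring core → C:5 H:5 N:1
  (− 2 ring H displaced by substituents)
  + CH2CH2CH3 → C:3 H:7
  + CH2CH2CH3 → C:3 H:7
Element totals:
  C: 11
  H: 17
  N: 1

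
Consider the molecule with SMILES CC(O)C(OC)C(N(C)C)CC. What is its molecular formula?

Atom tally by fragment:
  CH3 → C:1 H:3
  CH(OH) → C:1 H:2 O:1
  CH(OCH3) → C:2 H:4 O:1
  CH(N(CH3)2) → C:3 H:7 N:1
  CH2 → C:1 H:2
  CH3 → C:1 H:3
Element totals:
  C: 9
  H: 21
  N: 1
  O: 2

C9H21NO2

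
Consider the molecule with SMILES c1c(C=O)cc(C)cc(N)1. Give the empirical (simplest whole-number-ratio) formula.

Atom tally by fragment:
  benzene ring core → C:6 H:6
  (− 3 ring H displaced by substituents)
  + CHO → C:1 H:1 O:1
  + CH3 → C:1 H:3
  + NH2 → N:1 H:2
Element totals:
  C: 8
  H: 9
  N: 1
  O: 1
Molecular formula: C8H9NO.
gcd of subscripts (8, 9, 1, 1) = 1, so the empirical formula equals the molecular formula.

C8H9NO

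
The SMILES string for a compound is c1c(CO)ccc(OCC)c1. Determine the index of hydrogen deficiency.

4

Atom tally by fragment:
  benzene ring core → C:6 H:6
  (− 2 ring H displaced by substituents)
  + CH2OH → C:1 H:3 O:1
  + OC2H5 → C:2 H:5 O:1
Element totals:
  C: 9
  H: 12
  O: 2
Molecular formula: C9H12O2.
DoU = (2C + 2 + N − H − X) / 2 = (2·9 + 2 + 0 − 12 − 0) / 2 = 4.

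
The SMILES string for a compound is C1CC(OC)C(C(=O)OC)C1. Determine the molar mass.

158.20 g/mol

Atom tally by fragment:
  cyclopentane ring core → C:5 H:10
  (− 2 ring H displaced by substituents)
  + OCH3 → C:1 H:3 O:1
  + COOCH3 → C:2 H:3 O:2
Element totals:
  C: 8
  H: 14
  O: 3
Molecular formula: C8H14O3.
  M = 8(12.011) + 14(1.008) + 3(15.999)
    = 96.088 + 14.112 + 47.997 = 158.197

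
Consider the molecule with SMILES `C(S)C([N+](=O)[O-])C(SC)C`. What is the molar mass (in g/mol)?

181.27 g/mol

Atom tally by fragment:
  HSCH2 → C:1 H:3 S:1
  CH(NO2) → C:1 H:1 N:1 O:2
  CH(SCH3) → C:2 H:4 S:1
  CH3 → C:1 H:3
Element totals:
  C: 5
  H: 11
  N: 1
  O: 2
  S: 2
Molecular formula: C5H11NO2S2.
  M = 5(12.011) + 11(1.008) + 14.007 + 2(15.999) + 2(32.06)
    = 60.055 + 11.088 + 14.007 + 31.998 + 64.120 = 181.268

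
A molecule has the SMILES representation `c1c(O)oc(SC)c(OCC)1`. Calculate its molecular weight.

174.21 g/mol

Atom tally by fragment:
  furan ring core → C:4 H:4 O:1
  (− 3 ring H displaced by substituents)
  + OH → O:1 H:1
  + SCH3 → C:1 H:3 S:1
  + OC2H5 → C:2 H:5 O:1
Element totals:
  C: 7
  H: 10
  O: 3
  S: 1
Molecular formula: C7H10O3S.
  M = 7(12.011) + 10(1.008) + 3(15.999) + 32.06
    = 84.077 + 10.080 + 47.997 + 32.060 = 174.214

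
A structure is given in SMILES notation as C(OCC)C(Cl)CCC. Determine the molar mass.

150.65 g/mol

Atom tally by fragment:
  C2H5OCH2 → C:3 H:7 O:1
  CH(Cl) → C:1 H:1 Cl:1
  CH2 → C:1 H:2
  CH2 → C:1 H:2
  CH3 → C:1 H:3
Element totals:
  C: 7
  H: 15
  Cl: 1
  O: 1
Molecular formula: C7H15ClO.
  M = 7(12.011) + 15(1.008) + 35.45 + 15.999
    = 84.077 + 15.120 + 35.450 + 15.999 = 150.646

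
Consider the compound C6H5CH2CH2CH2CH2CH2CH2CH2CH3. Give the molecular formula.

Atom tally by fragment:
  C6H5CH2 → C:7 H:7
  CH2 → C:1 H:2
  CH2 → C:1 H:2
  CH2 → C:1 H:2
  CH2 → C:1 H:2
  CH2 → C:1 H:2
  CH2 → C:1 H:2
  CH3 → C:1 H:3
Element totals:
  C: 14
  H: 22

C14H22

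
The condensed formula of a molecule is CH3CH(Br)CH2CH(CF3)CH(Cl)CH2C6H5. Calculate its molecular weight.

343.61 g/mol

Atom tally by fragment:
  CH3 → C:1 H:3
  CH(Br) → C:1 H:1 Br:1
  CH2 → C:1 H:2
  CH(CF3) → C:2 H:1 F:3
  CH(Cl) → C:1 H:1 Cl:1
  CH2C6H5 → C:7 H:7
Element totals:
  C: 13
  H: 15
  Br: 1
  Cl: 1
  F: 3
Molecular formula: C13H15BrClF3.
  M = 13(12.011) + 15(1.008) + 79.904 + 35.45 + 3(18.998)
    = 156.143 + 15.120 + 79.904 + 35.450 + 56.994 = 343.611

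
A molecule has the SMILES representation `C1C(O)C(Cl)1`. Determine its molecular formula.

C3H5ClO

Atom tally by fragment:
  cyclopropane ring core → C:3 H:6
  (− 2 ring H displaced by substituents)
  + OH → O:1 H:1
  + Cl → Cl:1
Element totals:
  C: 3
  H: 5
  Cl: 1
  O: 1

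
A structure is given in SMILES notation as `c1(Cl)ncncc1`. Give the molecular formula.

Atom tally by fragment:
  pyrimidine ring core → C:4 H:4 N:2
  (− 1 ring H displaced by substituents)
  + Cl → Cl:1
Element totals:
  C: 4
  H: 3
  Cl: 1
  N: 2

C4H3ClN2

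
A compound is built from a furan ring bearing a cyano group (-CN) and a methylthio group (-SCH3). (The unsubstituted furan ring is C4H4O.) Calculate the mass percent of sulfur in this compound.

Atom tally by fragment:
  furan ring core → C:4 H:4 O:1
  (− 2 ring H displaced by substituents)
  + CN → C:1 N:1
  + SCH3 → C:1 H:3 S:1
Element totals:
  C: 6
  H: 5
  N: 1
  O: 1
  S: 1
Molecular formula: C6H5NOS.
Molar mass = 139.172 g/mol.
Mass from S: 1 × 32.06 = 32.060 g/mol.
%S = 32.060 / 139.172 × 100 = 23.04%.

23.04%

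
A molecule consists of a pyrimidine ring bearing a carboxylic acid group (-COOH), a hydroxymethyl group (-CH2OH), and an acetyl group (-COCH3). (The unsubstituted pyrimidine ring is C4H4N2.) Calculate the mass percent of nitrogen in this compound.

14.28%

Atom tally by fragment:
  pyrimidine ring core → C:4 H:4 N:2
  (− 3 ring H displaced by substituents)
  + COOH → C:1 H:1 O:2
  + CH2OH → C:1 H:3 O:1
  + COCH3 → C:2 H:3 O:1
Element totals:
  C: 8
  H: 8
  N: 2
  O: 4
Molecular formula: C8H8N2O4.
Molar mass = 196.162 g/mol.
Mass from N: 2 × 14.007 = 28.014 g/mol.
%N = 28.014 / 196.162 × 100 = 14.28%.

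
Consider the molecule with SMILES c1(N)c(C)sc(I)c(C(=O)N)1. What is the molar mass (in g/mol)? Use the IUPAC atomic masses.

282.10 g/mol

Atom tally by fragment:
  thiophene ring core → C:4 H:4 S:1
  (− 4 ring H displaced by substituents)
  + NH2 → N:1 H:2
  + CH3 → C:1 H:3
  + I → I:1
  + CONH2 → C:1 H:2 O:1 N:1
Element totals:
  C: 6
  H: 7
  I: 1
  N: 2
  O: 1
  S: 1
Molecular formula: C6H7IN2OS.
  M = 6(12.011) + 7(1.008) + 126.904 + 2(14.007) + 15.999 + 32.06
    = 72.066 + 7.056 + 126.904 + 28.014 + 15.999 + 32.060 = 282.099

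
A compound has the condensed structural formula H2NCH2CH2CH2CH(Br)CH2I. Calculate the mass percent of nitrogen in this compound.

4.80%

Atom tally by fragment:
  H2NCH2 → C:1 H:4 N:1
  CH2 → C:1 H:2
  CH2 → C:1 H:2
  CH(Br) → C:1 H:1 Br:1
  CH2I → C:1 H:2 I:1
Element totals:
  C: 5
  H: 11
  Br: 1
  I: 1
  N: 1
Molecular formula: C5H11BrIN.
Molar mass = 291.958 g/mol.
Mass from N: 1 × 14.007 = 14.007 g/mol.
%N = 14.007 / 291.958 × 100 = 4.80%.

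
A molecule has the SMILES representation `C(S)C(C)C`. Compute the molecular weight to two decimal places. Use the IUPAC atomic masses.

90.18 g/mol

Atom tally by fragment:
  HSCH2 → C:1 H:3 S:1
  CH(CH3) → C:2 H:4
  CH3 → C:1 H:3
Element totals:
  C: 4
  H: 10
  S: 1
Molecular formula: C4H10S.
  M = 4(12.011) + 10(1.008) + 32.06
    = 48.044 + 10.080 + 32.060 = 90.184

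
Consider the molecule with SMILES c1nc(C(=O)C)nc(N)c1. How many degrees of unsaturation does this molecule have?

Atom tally by fragment:
  pyrimidine ring core → C:4 H:4 N:2
  (− 2 ring H displaced by substituents)
  + COCH3 → C:2 H:3 O:1
  + NH2 → N:1 H:2
Element totals:
  C: 6
  H: 7
  N: 3
  O: 1
Molecular formula: C6H7N3O.
DoU = (2C + 2 + N − H − X) / 2 = (2·6 + 2 + 3 − 7 − 0) / 2 = 5.

5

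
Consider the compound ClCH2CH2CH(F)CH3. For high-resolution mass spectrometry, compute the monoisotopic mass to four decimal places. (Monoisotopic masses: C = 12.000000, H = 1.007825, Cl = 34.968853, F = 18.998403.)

Atom tally by fragment:
  ClCH2 → C:1 H:2 Cl:1
  CH2 → C:1 H:2
  CH(F) → C:1 H:1 F:1
  CH3 → C:1 H:3
Element totals:
  C: 4
  H: 8
  Cl: 1
  F: 1
Molecular formula: C4H8ClF.
  M = 4(12.0) + 8(1.007825) + 34.968853 + 18.998403
    = 48.000000 + 8.062600 + 34.968853 + 18.998403 = 110.029856

110.0299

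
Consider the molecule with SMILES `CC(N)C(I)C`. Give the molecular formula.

C4H10IN

Atom tally by fragment:
  CH3 → C:1 H:3
  CH(NH2) → C:1 H:3 N:1
  CH(I) → C:1 H:1 I:1
  CH3 → C:1 H:3
Element totals:
  C: 4
  H: 10
  I: 1
  N: 1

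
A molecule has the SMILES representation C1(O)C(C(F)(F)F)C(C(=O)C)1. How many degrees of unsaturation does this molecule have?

Atom tally by fragment:
  cyclopropane ring core → C:3 H:6
  (− 3 ring H displaced by substituents)
  + OH → O:1 H:1
  + CF3 → C:1 F:3
  + COCH3 → C:2 H:3 O:1
Element totals:
  C: 6
  H: 7
  F: 3
  O: 2
Molecular formula: C6H7F3O2.
DoU = (2C + 2 + N − H − X) / 2 = (2·6 + 2 + 0 − 7 − 3) / 2 = 2.

2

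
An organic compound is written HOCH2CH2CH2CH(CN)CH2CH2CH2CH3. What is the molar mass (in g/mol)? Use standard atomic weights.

155.24 g/mol

Atom tally by fragment:
  HOCH2CH2 → C:2 H:5 O:1
  CH2 → C:1 H:2
  CH(CN) → C:2 H:1 N:1
  CH2 → C:1 H:2
  CH2 → C:1 H:2
  CH2 → C:1 H:2
  CH3 → C:1 H:3
Element totals:
  C: 9
  H: 17
  N: 1
  O: 1
Molecular formula: C9H17NO.
  M = 9(12.011) + 17(1.008) + 14.007 + 15.999
    = 108.099 + 17.136 + 14.007 + 15.999 = 155.241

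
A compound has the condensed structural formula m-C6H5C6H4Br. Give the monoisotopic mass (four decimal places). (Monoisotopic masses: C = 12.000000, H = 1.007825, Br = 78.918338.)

231.9888

Element totals:
  C: 12
  H: 9
  Br: 1
Molecular formula: C12H9Br.
  M = 12(12.0) + 9(1.007825) + 78.918338
    = 144.000000 + 9.070425 + 78.918338 = 231.988763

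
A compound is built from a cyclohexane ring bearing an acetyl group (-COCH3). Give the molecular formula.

C8H14O

Atom tally by fragment:
  cyclohexane ring core → C:6 H:12
  (− 1 ring H displaced by substituents)
  + COCH3 → C:2 H:3 O:1
Element totals:
  C: 8
  H: 14
  O: 1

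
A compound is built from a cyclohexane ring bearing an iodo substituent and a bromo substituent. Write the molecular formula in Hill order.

C6H10BrI

Atom tally by fragment:
  cyclohexane ring core → C:6 H:12
  (− 2 ring H displaced by substituents)
  + I → I:1
  + Br → Br:1
Element totals:
  C: 6
  H: 10
  Br: 1
  I: 1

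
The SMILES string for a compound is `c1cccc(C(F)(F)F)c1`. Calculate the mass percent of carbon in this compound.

Atom tally by fragment:
  benzene ring core → C:6 H:6
  (− 1 ring H displaced by substituents)
  + CF3 → C:1 F:3
Element totals:
  C: 7
  H: 5
  F: 3
Molecular formula: C7H5F3.
Molar mass = 146.111 g/mol.
Mass from C: 7 × 12.011 = 84.077 g/mol.
%C = 84.077 / 146.111 × 100 = 57.54%.

57.54%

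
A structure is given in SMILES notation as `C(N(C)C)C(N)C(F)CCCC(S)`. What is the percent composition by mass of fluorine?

9.12%

Atom tally by fragment:
  (CH3)2NCH2 → C:3 H:8 N:1
  CH(NH2) → C:1 H:3 N:1
  CH(F) → C:1 H:1 F:1
  CH2 → C:1 H:2
  CH2 → C:1 H:2
  CH2 → C:1 H:2
  CH2SH → C:1 H:3 S:1
Element totals:
  C: 9
  H: 21
  F: 1
  N: 2
  S: 1
Molecular formula: C9H21FN2S.
Molar mass = 208.339 g/mol.
Mass from F: 1 × 18.998 = 18.998 g/mol.
%F = 18.998 / 208.339 × 100 = 9.12%.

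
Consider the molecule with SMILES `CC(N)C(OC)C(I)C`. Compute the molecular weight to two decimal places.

243.09 g/mol

Atom tally by fragment:
  CH3 → C:1 H:3
  CH(NH2) → C:1 H:3 N:1
  CH(OCH3) → C:2 H:4 O:1
  CH(I) → C:1 H:1 I:1
  CH3 → C:1 H:3
Element totals:
  C: 6
  H: 14
  I: 1
  N: 1
  O: 1
Molecular formula: C6H14INO.
  M = 6(12.011) + 14(1.008) + 126.904 + 14.007 + 15.999
    = 72.066 + 14.112 + 126.904 + 14.007 + 15.999 = 243.088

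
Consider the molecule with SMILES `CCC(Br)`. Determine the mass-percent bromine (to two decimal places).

Atom tally by fragment:
  CH3 → C:1 H:3
  CH2 → C:1 H:2
  CH2Br → C:1 H:2 Br:1
Element totals:
  C: 3
  H: 7
  Br: 1
Molecular formula: C3H7Br.
Molar mass = 122.993 g/mol.
Mass from Br: 1 × 79.904 = 79.904 g/mol.
%Br = 79.904 / 122.993 × 100 = 64.97%.

64.97%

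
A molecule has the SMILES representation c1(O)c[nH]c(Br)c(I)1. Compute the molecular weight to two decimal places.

287.88 g/mol

Atom tally by fragment:
  pyrrole ring core → C:4 H:5 N:1
  (− 3 ring H displaced by substituents)
  + OH → O:1 H:1
  + Br → Br:1
  + I → I:1
Element totals:
  C: 4
  H: 3
  Br: 1
  I: 1
  N: 1
  O: 1
Molecular formula: C4H3BrINO.
  M = 4(12.011) + 3(1.008) + 79.904 + 126.904 + 14.007 + 15.999
    = 48.044 + 3.024 + 79.904 + 126.904 + 14.007 + 15.999 = 287.882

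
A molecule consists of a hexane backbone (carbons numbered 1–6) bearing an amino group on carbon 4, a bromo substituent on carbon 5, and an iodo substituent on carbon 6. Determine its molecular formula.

Atom tally by fragment:
  CH3 → C:1 H:3
  CH2 → C:1 H:2
  CH2 → C:1 H:2
  CH(NH2) → C:1 H:3 N:1
  CH(Br) → C:1 H:1 Br:1
  CH2I → C:1 H:2 I:1
Element totals:
  C: 6
  H: 13
  Br: 1
  I: 1
  N: 1

C6H13BrIN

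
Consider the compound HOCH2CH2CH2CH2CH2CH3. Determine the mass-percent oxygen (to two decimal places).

15.66%

Element totals:
  C: 6
  H: 14
  O: 1
Molecular formula: C6H14O.
Molar mass = 102.177 g/mol.
Mass from O: 1 × 15.999 = 15.999 g/mol.
%O = 15.999 / 102.177 × 100 = 15.66%.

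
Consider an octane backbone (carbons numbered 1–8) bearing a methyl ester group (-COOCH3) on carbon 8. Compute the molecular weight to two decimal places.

Atom tally by fragment:
  CH3 → C:1 H:3
  CH2 → C:1 H:2
  CH2 → C:1 H:2
  CH2 → C:1 H:2
  CH2 → C:1 H:2
  CH2 → C:1 H:2
  CH2 → C:1 H:2
  CH2COOCH3 → C:3 H:5 O:2
Element totals:
  C: 10
  H: 20
  O: 2
Molecular formula: C10H20O2.
  M = 10(12.011) + 20(1.008) + 2(15.999)
    = 120.110 + 20.160 + 31.998 = 172.268

172.27 g/mol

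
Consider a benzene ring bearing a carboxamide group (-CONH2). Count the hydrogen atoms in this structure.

7

Atom tally by fragment:
  benzene ring core → C:6 H:6
  (− 1 ring H displaced by substituents)
  + CONH2 → C:1 H:2 O:1 N:1
Element totals:
  C: 7
  H: 7
  N: 1
  O: 1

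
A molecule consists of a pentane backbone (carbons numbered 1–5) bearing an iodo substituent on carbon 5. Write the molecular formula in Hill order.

Atom tally by fragment:
  CH3 → C:1 H:3
  CH2 → C:1 H:2
  CH2 → C:1 H:2
  CH2 → C:1 H:2
  CH2I → C:1 H:2 I:1
Element totals:
  C: 5
  H: 11
  I: 1

C5H11I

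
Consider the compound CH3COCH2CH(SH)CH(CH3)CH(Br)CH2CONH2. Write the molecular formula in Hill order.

Atom tally by fragment:
  CH3COCH2 → C:3 H:5 O:1
  CH(SH) → C:1 H:2 S:1
  CH(CH3) → C:2 H:4
  CH(Br) → C:1 H:1 Br:1
  CH2CONH2 → C:2 H:4 O:1 N:1
Element totals:
  C: 9
  H: 16
  Br: 1
  N: 1
  O: 2
  S: 1

C9H16BrNO2S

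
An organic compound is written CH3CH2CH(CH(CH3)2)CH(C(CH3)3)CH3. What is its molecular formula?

C12H26

Element totals:
  C: 12
  H: 26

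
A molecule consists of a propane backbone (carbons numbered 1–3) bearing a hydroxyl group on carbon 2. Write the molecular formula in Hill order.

Atom tally by fragment:
  CH3 → C:1 H:3
  CH(OH) → C:1 H:2 O:1
  CH3 → C:1 H:3
Element totals:
  C: 3
  H: 8
  O: 1

C3H8O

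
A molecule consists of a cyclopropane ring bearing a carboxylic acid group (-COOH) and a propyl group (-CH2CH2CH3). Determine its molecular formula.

Atom tally by fragment:
  cyclopropane ring core → C:3 H:6
  (− 2 ring H displaced by substituents)
  + COOH → C:1 H:1 O:2
  + CH2CH2CH3 → C:3 H:7
Element totals:
  C: 7
  H: 12
  O: 2

C7H12O2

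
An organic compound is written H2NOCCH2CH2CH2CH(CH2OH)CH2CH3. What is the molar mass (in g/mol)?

159.23 g/mol

Atom tally by fragment:
  H2NOCCH2 → C:2 H:4 O:1 N:1
  CH2 → C:1 H:2
  CH2 → C:1 H:2
  CH(CH2OH) → C:2 H:4 O:1
  CH2 → C:1 H:2
  CH3 → C:1 H:3
Element totals:
  C: 8
  H: 17
  N: 1
  O: 2
Molecular formula: C8H17NO2.
  M = 8(12.011) + 17(1.008) + 14.007 + 2(15.999)
    = 96.088 + 17.136 + 14.007 + 31.998 = 159.229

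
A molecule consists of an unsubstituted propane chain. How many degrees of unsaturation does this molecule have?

Atom tally by fragment:
  CH3 → C:1 H:3
  CH2 → C:1 H:2
  CH3 → C:1 H:3
Element totals:
  C: 3
  H: 8
Molecular formula: C3H8.
DoU = (2C + 2 + N − H − X) / 2 = (2·3 + 2 + 0 − 8 − 0) / 2 = 0.

0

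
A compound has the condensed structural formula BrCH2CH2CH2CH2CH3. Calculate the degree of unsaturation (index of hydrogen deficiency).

Atom tally by fragment:
  BrCH2 → C:1 H:2 Br:1
  CH2 → C:1 H:2
  CH2 → C:1 H:2
  CH2 → C:1 H:2
  CH3 → C:1 H:3
Element totals:
  C: 5
  H: 11
  Br: 1
Molecular formula: C5H11Br.
DoU = (2C + 2 + N − H − X) / 2 = (2·5 + 2 + 0 − 11 − 1) / 2 = 0.

0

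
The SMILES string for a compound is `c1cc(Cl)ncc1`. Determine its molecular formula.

Atom tally by fragment:
  pyridine ring core → C:5 H:5 N:1
  (− 1 ring H displaced by substituents)
  + Cl → Cl:1
Element totals:
  C: 5
  H: 4
  Cl: 1
  N: 1

C5H4ClN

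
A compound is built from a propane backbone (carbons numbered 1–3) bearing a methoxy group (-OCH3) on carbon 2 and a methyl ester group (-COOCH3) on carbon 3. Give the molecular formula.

Atom tally by fragment:
  CH3 → C:1 H:3
  CH(OCH3) → C:2 H:4 O:1
  CH2COOCH3 → C:3 H:5 O:2
Element totals:
  C: 6
  H: 12
  O: 3

C6H12O3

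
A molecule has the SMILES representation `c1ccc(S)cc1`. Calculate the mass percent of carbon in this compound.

Atom tally by fragment:
  benzene ring core → C:6 H:6
  (− 1 ring H displaced by substituents)
  + SH → S:1 H:1
Element totals:
  C: 6
  H: 6
  S: 1
Molecular formula: C6H6S.
Molar mass = 110.174 g/mol.
Mass from C: 6 × 12.011 = 72.066 g/mol.
%C = 72.066 / 110.174 × 100 = 65.41%.

65.41%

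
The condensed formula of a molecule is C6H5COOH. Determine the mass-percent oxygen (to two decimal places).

Element totals:
  C: 7
  H: 6
  O: 2
Molecular formula: C7H6O2.
Molar mass = 122.123 g/mol.
Mass from O: 2 × 15.999 = 31.998 g/mol.
%O = 31.998 / 122.123 × 100 = 26.20%.

26.20%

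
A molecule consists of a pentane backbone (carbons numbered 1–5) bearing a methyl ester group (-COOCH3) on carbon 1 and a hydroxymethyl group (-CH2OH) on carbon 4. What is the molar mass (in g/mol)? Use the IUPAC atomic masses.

Atom tally by fragment:
  CH3OOCCH2 → C:3 H:5 O:2
  CH2 → C:1 H:2
  CH2 → C:1 H:2
  CH(CH2OH) → C:2 H:4 O:1
  CH3 → C:1 H:3
Element totals:
  C: 8
  H: 16
  O: 3
Molecular formula: C8H16O3.
  M = 8(12.011) + 16(1.008) + 3(15.999)
    = 96.088 + 16.128 + 47.997 = 160.213

160.21 g/mol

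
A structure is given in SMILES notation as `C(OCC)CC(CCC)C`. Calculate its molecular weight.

144.26 g/mol

Atom tally by fragment:
  C2H5OCH2 → C:3 H:7 O:1
  CH2 → C:1 H:2
  CH(CH2CH2CH3) → C:4 H:8
  CH3 → C:1 H:3
Element totals:
  C: 9
  H: 20
  O: 1
Molecular formula: C9H20O.
  M = 9(12.011) + 20(1.008) + 15.999
    = 108.099 + 20.160 + 15.999 = 144.258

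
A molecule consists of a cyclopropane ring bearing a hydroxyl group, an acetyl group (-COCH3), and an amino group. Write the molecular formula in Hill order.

C5H9NO2

Atom tally by fragment:
  cyclopropane ring core → C:3 H:6
  (− 3 ring H displaced by substituents)
  + OH → O:1 H:1
  + COCH3 → C:2 H:3 O:1
  + NH2 → N:1 H:2
Element totals:
  C: 5
  H: 9
  N: 1
  O: 2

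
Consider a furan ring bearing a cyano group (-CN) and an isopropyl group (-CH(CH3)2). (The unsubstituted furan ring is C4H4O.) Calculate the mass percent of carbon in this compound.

71.09%

Atom tally by fragment:
  furan ring core → C:4 H:4 O:1
  (− 2 ring H displaced by substituents)
  + CN → C:1 N:1
  + CH(CH3)2 → C:3 H:7
Element totals:
  C: 8
  H: 9
  N: 1
  O: 1
Molecular formula: C8H9NO.
Molar mass = 135.166 g/mol.
Mass from C: 8 × 12.011 = 96.088 g/mol.
%C = 96.088 / 135.166 × 100 = 71.09%.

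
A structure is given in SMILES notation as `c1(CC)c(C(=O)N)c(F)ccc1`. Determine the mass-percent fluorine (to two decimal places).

11.36%

Atom tally by fragment:
  benzene ring core → C:6 H:6
  (− 3 ring H displaced by substituents)
  + C2H5 → C:2 H:5
  + CONH2 → C:1 H:2 O:1 N:1
  + F → F:1
Element totals:
  C: 9
  H: 10
  F: 1
  N: 1
  O: 1
Molecular formula: C9H10FNO.
Molar mass = 167.183 g/mol.
Mass from F: 1 × 18.998 = 18.998 g/mol.
%F = 18.998 / 167.183 × 100 = 11.36%.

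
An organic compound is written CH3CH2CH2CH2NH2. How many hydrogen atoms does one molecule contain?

11

Atom tally by fragment:
  CH3 → C:1 H:3
  CH2 → C:1 H:2
  CH2 → C:1 H:2
  CH2NH2 → C:1 H:4 N:1
Element totals:
  C: 4
  H: 11
  N: 1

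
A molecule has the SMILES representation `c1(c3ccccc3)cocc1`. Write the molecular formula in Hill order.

Atom tally by fragment:
  furan ring core → C:4 H:4 O:1
  (− 1 ring H displaced by substituents)
  + C6H5 → C:6 H:5
Element totals:
  C: 10
  H: 8
  O: 1

C10H8O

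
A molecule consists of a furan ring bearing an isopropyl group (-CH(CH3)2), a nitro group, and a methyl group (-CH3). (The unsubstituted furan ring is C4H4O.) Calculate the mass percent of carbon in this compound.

Atom tally by fragment:
  furan ring core → C:4 H:4 O:1
  (− 3 ring H displaced by substituents)
  + CH(CH3)2 → C:3 H:7
  + NO2 → N:1 O:2
  + CH3 → C:1 H:3
Element totals:
  C: 8
  H: 11
  N: 1
  O: 3
Molecular formula: C8H11NO3.
Molar mass = 169.180 g/mol.
Mass from C: 8 × 12.011 = 96.088 g/mol.
%C = 96.088 / 169.180 × 100 = 56.80%.

56.80%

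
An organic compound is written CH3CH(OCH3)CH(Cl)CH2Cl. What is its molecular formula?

Element totals:
  C: 5
  H: 10
  Cl: 2
  O: 1

C5H10Cl2O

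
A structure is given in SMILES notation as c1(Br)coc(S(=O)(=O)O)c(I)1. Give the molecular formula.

Atom tally by fragment:
  furan ring core → C:4 H:4 O:1
  (− 3 ring H displaced by substituents)
  + Br → Br:1
  + SO3H → S:1 O:3 H:1
  + I → I:1
Element totals:
  C: 4
  H: 2
  Br: 1
  I: 1
  O: 4
  S: 1

C4H2BrIO4S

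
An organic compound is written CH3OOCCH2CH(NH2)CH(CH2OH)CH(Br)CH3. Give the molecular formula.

Element totals:
  C: 8
  H: 16
  Br: 1
  N: 1
  O: 3

C8H16BrNO3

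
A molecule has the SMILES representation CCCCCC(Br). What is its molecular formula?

Atom tally by fragment:
  CH3 → C:1 H:3
  CH2 → C:1 H:2
  CH2 → C:1 H:2
  CH2 → C:1 H:2
  CH2 → C:1 H:2
  CH2Br → C:1 H:2 Br:1
Element totals:
  C: 6
  H: 13
  Br: 1

C6H13Br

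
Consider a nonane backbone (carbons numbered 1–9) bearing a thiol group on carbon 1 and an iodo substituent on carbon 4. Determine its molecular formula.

Atom tally by fragment:
  HSCH2 → C:1 H:3 S:1
  CH2 → C:1 H:2
  CH2 → C:1 H:2
  CH(I) → C:1 H:1 I:1
  CH2 → C:1 H:2
  CH2 → C:1 H:2
  CH2 → C:1 H:2
  CH2 → C:1 H:2
  CH3 → C:1 H:3
Element totals:
  C: 9
  H: 19
  I: 1
  S: 1

C9H19IS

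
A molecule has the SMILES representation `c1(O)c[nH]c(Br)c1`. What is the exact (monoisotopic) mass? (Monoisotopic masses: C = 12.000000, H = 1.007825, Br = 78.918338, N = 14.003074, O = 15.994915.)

160.9476

Atom tally by fragment:
  pyrrole ring core → C:4 H:5 N:1
  (− 2 ring H displaced by substituents)
  + OH → O:1 H:1
  + Br → Br:1
Element totals:
  C: 4
  H: 4
  Br: 1
  N: 1
  O: 1
Molecular formula: C4H4BrNO.
  M = 4(12.0) + 4(1.007825) + 78.918338 + 14.003074 + 15.994915
    = 48.000000 + 4.031300 + 78.918338 + 14.003074 + 15.994915 = 160.947627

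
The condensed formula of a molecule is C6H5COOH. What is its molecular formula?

Element totals:
  C: 7
  H: 6
  O: 2

C7H6O2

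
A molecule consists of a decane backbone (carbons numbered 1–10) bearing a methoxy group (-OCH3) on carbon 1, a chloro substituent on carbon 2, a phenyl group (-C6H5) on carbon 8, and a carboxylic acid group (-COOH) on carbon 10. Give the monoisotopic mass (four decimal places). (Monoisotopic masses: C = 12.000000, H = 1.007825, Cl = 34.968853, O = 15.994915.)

Atom tally by fragment:
  CH3OCH2 → C:2 H:5 O:1
  CH(Cl) → C:1 H:1 Cl:1
  CH2 → C:1 H:2
  CH2 → C:1 H:2
  CH2 → C:1 H:2
  CH2 → C:1 H:2
  CH2 → C:1 H:2
  CH(C6H5) → C:7 H:6
  CH2 → C:1 H:2
  CH2COOH → C:2 H:3 O:2
Element totals:
  C: 18
  H: 27
  Cl: 1
  O: 3
Molecular formula: C18H27ClO3.
  M = 18(12.0) + 27(1.007825) + 34.968853 + 3(15.994915)
    = 216.000000 + 27.211275 + 34.968853 + 47.984745 = 326.164873

326.1649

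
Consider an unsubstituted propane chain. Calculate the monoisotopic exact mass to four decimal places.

44.0626

Atom tally by fragment:
  CH3 → C:1 H:3
  CH2 → C:1 H:2
  CH3 → C:1 H:3
Element totals:
  C: 3
  H: 8
Molecular formula: C3H8.
  M = 3(12.0) + 8(1.007825)
    = 36.000000 + 8.062600 = 44.062600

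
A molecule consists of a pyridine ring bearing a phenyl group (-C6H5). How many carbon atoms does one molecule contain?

11

Atom tally by fragment:
  pyridine ring core → C:5 H:5 N:1
  (− 1 ring H displaced by substituents)
  + C6H5 → C:6 H:5
Element totals:
  C: 11
  H: 9
  N: 1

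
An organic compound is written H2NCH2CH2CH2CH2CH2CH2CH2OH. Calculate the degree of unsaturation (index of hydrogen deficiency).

0

Element totals:
  C: 7
  H: 17
  N: 1
  O: 1
Molecular formula: C7H17NO.
DoU = (2C + 2 + N − H − X) / 2 = (2·7 + 2 + 1 − 17 − 0) / 2 = 0.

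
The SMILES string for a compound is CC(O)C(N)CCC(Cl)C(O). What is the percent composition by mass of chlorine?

Atom tally by fragment:
  CH3 → C:1 H:3
  CH(OH) → C:1 H:2 O:1
  CH(NH2) → C:1 H:3 N:1
  CH2 → C:1 H:2
  CH2 → C:1 H:2
  CH(Cl) → C:1 H:1 Cl:1
  CH2OH → C:1 H:3 O:1
Element totals:
  C: 7
  H: 16
  Cl: 1
  N: 1
  O: 2
Molecular formula: C7H16ClNO2.
Molar mass = 181.660 g/mol.
Mass from Cl: 1 × 35.45 = 35.450 g/mol.
%Cl = 35.450 / 181.660 × 100 = 19.51%.

19.51%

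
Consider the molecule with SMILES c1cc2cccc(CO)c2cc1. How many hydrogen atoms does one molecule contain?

Atom tally by fragment:
  naphthalene ring system core → C:10 H:8
  (− 1 ring H displaced by substituents)
  + CH2OH → C:1 H:3 O:1
Element totals:
  C: 11
  H: 10
  O: 1

10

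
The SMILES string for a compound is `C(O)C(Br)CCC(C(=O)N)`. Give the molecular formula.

C6H12BrNO2

Atom tally by fragment:
  HOCH2 → C:1 H:3 O:1
  CH(Br) → C:1 H:1 Br:1
  CH2 → C:1 H:2
  CH2 → C:1 H:2
  CH2CONH2 → C:2 H:4 O:1 N:1
Element totals:
  C: 6
  H: 12
  Br: 1
  N: 1
  O: 2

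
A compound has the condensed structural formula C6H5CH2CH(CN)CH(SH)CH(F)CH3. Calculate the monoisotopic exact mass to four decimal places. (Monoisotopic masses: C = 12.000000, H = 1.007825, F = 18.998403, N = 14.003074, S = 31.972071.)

Atom tally by fragment:
  C6H5CH2 → C:7 H:7
  CH(CN) → C:2 H:1 N:1
  CH(SH) → C:1 H:2 S:1
  CH(F) → C:1 H:1 F:1
  CH3 → C:1 H:3
Element totals:
  C: 12
  H: 14
  F: 1
  N: 1
  S: 1
Molecular formula: C12H14FNS.
  M = 12(12.0) + 14(1.007825) + 18.998403 + 14.003074 + 31.972071
    = 144.000000 + 14.109550 + 18.998403 + 14.003074 + 31.972071 = 223.083098

223.0831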